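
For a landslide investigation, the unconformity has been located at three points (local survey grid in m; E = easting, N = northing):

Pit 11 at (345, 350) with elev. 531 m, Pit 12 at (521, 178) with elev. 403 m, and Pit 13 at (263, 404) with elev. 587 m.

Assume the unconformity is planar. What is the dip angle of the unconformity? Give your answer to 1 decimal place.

Let the plane be z = a·E + b·N + c.
Pit 12−Pit 11: 176a − 172b = −128;  Pit 13−Pit 11: −82a + 54b = 56.
Solving gives a = −0.59130, b = 0.13913.
Gradient magnitude |∇z| = √(a² + b²) = √(0.34964 + 0.01936) = 0.60745.
True dip = arctan(0.60745) = 31.3°, dipping toward ESE (azimuth ≈ 103°).

31.3°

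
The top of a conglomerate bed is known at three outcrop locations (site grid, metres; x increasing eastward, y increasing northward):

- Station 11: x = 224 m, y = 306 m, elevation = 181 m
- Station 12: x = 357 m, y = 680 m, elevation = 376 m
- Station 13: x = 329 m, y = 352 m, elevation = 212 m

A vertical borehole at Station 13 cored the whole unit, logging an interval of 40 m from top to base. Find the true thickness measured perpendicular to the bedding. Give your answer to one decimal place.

35.8 m

Let the plane be z = a·x + b·y + c.
Station 12−Station 11: 133a + 374b = 195;  Station 13−Station 11: 105a + 46b = 31.
Solving gives a = 0.07915, b = 0.49324.
|∇z| = √(a²+b²) = 0.49955, so dip δ = arctan(0.49955) = 26.54°.
True thickness = vertical thickness × cos δ = 40 × cos 26.54° = 35.8 m.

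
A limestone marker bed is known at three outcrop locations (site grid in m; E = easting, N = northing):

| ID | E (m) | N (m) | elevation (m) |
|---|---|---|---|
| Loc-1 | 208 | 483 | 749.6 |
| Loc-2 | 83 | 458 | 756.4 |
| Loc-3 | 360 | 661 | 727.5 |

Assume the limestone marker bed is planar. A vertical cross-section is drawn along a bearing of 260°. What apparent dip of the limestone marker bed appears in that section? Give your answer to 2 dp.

Let the plane be z = a·E + b·N + c.
Loc-2−Loc-1: −125a − 25b = 6.8;  Loc-3−Loc-1: 152a + 178b = −22.1.
Solving gives a = −0.03566, b = −0.09371.
Unit vector along 260° is (sin 260°, cos 260°) = (-0.9848, -0.1736).
Slope in that direction = a·(-0.9848) + b·(-0.1736) = 0.05139.
Apparent dip = arctan|0.05139| = 2.94° (true dip is 5.7°, so apparent ≤ true as expected).

2.94°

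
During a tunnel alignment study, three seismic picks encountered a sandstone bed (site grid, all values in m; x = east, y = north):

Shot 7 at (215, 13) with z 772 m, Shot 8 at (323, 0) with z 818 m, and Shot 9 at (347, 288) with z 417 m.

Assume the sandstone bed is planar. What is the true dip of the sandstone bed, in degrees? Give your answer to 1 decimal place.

Let the plane be z = a·x + b·y + c.
Shot 8−Shot 7: 108a − 13b = 46;  Shot 9−Shot 7: 132a + 275b = −355.
Solving gives a = 0.25576, b = −1.41367.
Gradient magnitude |∇z| = √(a² + b²) = √(0.06541 + 1.99848) = 1.43662.
True dip = arctan(1.43662) = 55.2°, dipping toward N (azimuth ≈ 350°).

55.2°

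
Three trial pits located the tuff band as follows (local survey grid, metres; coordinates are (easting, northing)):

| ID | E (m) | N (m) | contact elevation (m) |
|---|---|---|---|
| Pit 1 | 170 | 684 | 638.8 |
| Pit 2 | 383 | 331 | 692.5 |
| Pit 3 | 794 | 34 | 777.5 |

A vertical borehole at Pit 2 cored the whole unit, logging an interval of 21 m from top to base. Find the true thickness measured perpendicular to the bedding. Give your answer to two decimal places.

20.67 m

Let the plane be z = a·E + b·N + c.
Pit 2−Pit 1: 213a − 353b = 53.7;  Pit 3−Pit 1: 624a − 650b = 138.7.
Solving gives a = 0.17179, b = −0.04847.
|∇z| = √(a²+b²) = 0.17850, so dip δ = arctan(0.17850) = 10.12°.
True thickness = vertical thickness × cos δ = 21 × cos 10.12° = 20.67 m.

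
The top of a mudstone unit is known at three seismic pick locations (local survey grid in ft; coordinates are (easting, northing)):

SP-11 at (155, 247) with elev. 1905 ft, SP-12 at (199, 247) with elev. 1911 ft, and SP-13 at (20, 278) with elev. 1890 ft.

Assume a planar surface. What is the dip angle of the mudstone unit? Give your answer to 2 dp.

9.94°

Let the plane be z = a·E + b·N + c.
SP-12−SP-11: 44a + 0b = 6;  SP-13−SP-11: −135a + 31b = −15.
Solving gives a = 0.13636, b = 0.10997.
Gradient magnitude |∇z| = √(a² + b²) = √(0.01860 + 0.01209) = 0.17518.
True dip = arctan(0.17518) = 9.94°, dipping toward SW (azimuth ≈ 231°).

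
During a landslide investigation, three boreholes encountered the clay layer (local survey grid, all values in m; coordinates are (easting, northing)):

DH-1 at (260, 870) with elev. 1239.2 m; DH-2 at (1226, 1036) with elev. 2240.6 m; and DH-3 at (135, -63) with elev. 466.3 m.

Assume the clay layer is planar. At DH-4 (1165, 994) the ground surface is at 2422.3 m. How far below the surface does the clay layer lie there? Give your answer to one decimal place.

267.2 m

Two edge vectors: DH-1→DH-2 = (966, 166, 1001.4), DH-1→DH-3 = (-125, -933, -772.9).
Normal n = (DH-1→DH-2) × (DH-1→DH-3) = (806004.8, 621446.4, -880528).
So ∂z/∂E = −n_x/n_z = 0.915365 and ∂z/∂N = −n_y/n_z = 0.705766.
Intercept c from DH-1: 1239.2 − 237.99 − 614.02 = 387.19.
At (1165, 994): z_contact = 1066.40 + 701.53 + 387.19 = 2155.12 m.
Depth below ground = 2422.3 − 2155.12 = 267.2 m.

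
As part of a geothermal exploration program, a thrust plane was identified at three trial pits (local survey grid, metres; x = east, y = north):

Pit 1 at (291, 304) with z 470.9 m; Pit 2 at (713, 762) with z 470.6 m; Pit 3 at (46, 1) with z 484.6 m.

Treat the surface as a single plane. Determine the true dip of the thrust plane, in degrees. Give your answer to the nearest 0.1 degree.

28.3°

Two edge vectors: Pit 1→Pit 2 = (422, 458, -0.3), Pit 1→Pit 3 = (-245, -303, 13.7).
Normal n = (Pit 1→Pit 2) × (Pit 1→Pit 3) = (6183.7, -5707.9, -15656).
So ∂z/∂x = −n_x/n_z = 0.39497 and ∂z/∂y = −n_y/n_z = −0.36458.
Gradient magnitude |∇z| = √(a² + b²) = √(0.15600 + 0.13292) = 0.53752.
True dip = arctan(0.53752) = 28.3°, dipping toward NW (azimuth ≈ 313°).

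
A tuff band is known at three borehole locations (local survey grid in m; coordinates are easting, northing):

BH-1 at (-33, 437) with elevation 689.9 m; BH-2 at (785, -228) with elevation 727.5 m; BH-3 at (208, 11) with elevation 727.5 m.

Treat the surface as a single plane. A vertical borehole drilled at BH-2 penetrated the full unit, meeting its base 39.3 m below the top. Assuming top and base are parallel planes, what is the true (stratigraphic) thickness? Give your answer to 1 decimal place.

39.0 m

Let the plane be z = a·easting + b·northing + c.
BH-2−BH-1: 818a − 665b = 37.6;  BH-3−BH-1: 241a − 426b = 37.6.
Solving gives a = −0.04775, b = −0.11528.
|∇z| = √(a²+b²) = 0.12477, so dip δ = arctan(0.12477) = 7.11°.
True thickness = vertical thickness × cos δ = 39.3 × cos 7.11° = 39.0 m.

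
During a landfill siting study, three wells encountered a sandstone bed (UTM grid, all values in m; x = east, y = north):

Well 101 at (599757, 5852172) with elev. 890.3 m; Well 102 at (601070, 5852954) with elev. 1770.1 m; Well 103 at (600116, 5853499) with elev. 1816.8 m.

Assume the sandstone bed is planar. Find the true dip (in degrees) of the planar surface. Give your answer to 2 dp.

Let the plane be z = a·x + b·y + c.
Well 102−Well 101: 1313a + 782b = 879.8;  Well 103−Well 101: 359a + 1327b = 926.5.
Solving gives a = 0.30307, b = 0.61620.
Gradient magnitude |∇z| = √(a² + b²) = √(0.09185 + 0.37970) = 0.68670.
True dip = arctan(0.68670) = 34.48°, dipping toward SSW (azimuth ≈ 206°).

34.48°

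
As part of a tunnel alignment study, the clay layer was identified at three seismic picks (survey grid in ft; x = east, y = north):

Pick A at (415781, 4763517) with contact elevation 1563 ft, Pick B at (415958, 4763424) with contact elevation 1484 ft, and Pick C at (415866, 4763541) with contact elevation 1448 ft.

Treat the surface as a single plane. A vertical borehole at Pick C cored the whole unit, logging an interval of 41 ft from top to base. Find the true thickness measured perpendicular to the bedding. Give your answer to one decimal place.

Two edge vectors: Pick A→Pick B = (177, -93, -79), Pick A→Pick C = (85, 24, -115).
Normal n = (Pick A→Pick B) × (Pick A→Pick C) = (12591, 13640, 12153).
So ∂z/∂x = −n_x/n_z = −1.03604 and ∂z/∂y = −n_y/n_z = −1.12236.
|∇z| = √(a²+b²) = 1.52744, so dip δ = arctan(1.52744) = 56.79°.
True thickness = vertical thickness × cos δ = 41 × cos 56.79° = 22.5 ft.

22.5 ft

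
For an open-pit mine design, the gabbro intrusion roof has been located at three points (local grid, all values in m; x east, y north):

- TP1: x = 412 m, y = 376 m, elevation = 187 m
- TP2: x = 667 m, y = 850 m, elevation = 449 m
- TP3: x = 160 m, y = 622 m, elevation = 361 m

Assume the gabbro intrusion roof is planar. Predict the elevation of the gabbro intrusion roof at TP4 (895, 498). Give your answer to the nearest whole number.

213 m

Let the plane be z = a·x + b·y + c.
TP2−TP1: 255a + 474b = 262;  TP3−TP1: −252a + 246b = 174.
Solving gives a = −0.09894, b = 0.60597.
Then c = 187 − a·412 − b·376 = −0.08.
At (895, 498): z = −88.5 + 301.8 − 0.08 = 213.1 m.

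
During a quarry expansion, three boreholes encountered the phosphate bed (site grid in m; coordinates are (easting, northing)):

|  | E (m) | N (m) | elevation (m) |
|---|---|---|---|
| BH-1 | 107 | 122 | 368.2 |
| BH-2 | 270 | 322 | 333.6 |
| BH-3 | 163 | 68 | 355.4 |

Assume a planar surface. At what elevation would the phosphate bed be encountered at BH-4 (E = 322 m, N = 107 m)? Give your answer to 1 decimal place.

320.5 m

Two edge vectors: BH-1→BH-2 = (163, 200, -34.6), BH-1→BH-3 = (56, -54, -12.8).
Normal n = (BH-1→BH-2) × (BH-1→BH-3) = (-4428.4, 148.8, -20002).
So ∂z/∂E = −n_x/n_z = −0.22140 and ∂z/∂N = −n_y/n_z = 0.00744.
Intercept c from BH-1: 368.2 + 23.69 − 0.91 = 390.98.
At (322, 107): z = −71.3 + 0.8 + 390.98 = 320.5 m.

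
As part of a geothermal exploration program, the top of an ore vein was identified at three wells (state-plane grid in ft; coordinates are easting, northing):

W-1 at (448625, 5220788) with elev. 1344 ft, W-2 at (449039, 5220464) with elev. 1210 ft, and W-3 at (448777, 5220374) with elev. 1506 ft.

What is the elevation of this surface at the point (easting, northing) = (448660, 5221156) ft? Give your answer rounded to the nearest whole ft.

Two edge vectors: W-1→W-2 = (414, -324, -134), W-1→W-3 = (152, -414, 162).
Normal n = (W-1→W-2) × (W-1→W-3) = (-107964, -87436, -122148).
So ∂z/∂easting = −n_x/n_z = −0.88387857 and ∂z/∂northing = −n_y/n_z = −0.71582015.
Intercept c from W-1: 1344 + 396530.03 + 3737145.26 = 4135019.29.
At (448660, 5221156): z = −396561.0 − 3737408.7 + 4135019.29 = 1049.6 ft.

1050 ft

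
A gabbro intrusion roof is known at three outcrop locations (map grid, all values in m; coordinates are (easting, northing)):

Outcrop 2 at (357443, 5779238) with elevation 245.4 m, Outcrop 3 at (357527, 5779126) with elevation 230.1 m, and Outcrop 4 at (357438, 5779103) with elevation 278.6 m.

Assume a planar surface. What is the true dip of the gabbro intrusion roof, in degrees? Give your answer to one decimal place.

Let the plane be z = a·E + b·N + c.
Outcrop 3−Outcrop 2: 84a − 112b = −15.3;  Outcrop 4−Outcrop 2: −5a − 135b = 33.2.
Solving gives a = −0.48604, b = −0.22792.
Gradient magnitude |∇z| = √(a² + b²) = √(0.23624 + 0.05195) = 0.53683.
True dip = arctan(0.53683) = 28.2°, dipping toward ENE (azimuth ≈ 065°).

28.2°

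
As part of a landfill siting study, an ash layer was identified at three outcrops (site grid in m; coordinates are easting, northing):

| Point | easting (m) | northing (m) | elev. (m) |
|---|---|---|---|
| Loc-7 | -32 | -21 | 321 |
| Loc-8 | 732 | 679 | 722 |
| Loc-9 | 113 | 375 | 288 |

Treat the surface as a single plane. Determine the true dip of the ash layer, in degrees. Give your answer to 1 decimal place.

Two edge vectors: Loc-7→Loc-8 = (764, 700, 401), Loc-7→Loc-9 = (145, 396, -33).
Normal n = (Loc-7→Loc-8) × (Loc-7→Loc-9) = (-181896, 83357, 201044).
So ∂z/∂easting = −n_x/n_z = 0.90476 and ∂z/∂northing = −n_y/n_z = −0.41462.
Gradient magnitude |∇z| = √(a² + b²) = √(0.81859 + 0.17191) = 0.99524.
True dip = arctan(0.99524) = 44.9°, dipping toward WNW (azimuth ≈ 295°).

44.9°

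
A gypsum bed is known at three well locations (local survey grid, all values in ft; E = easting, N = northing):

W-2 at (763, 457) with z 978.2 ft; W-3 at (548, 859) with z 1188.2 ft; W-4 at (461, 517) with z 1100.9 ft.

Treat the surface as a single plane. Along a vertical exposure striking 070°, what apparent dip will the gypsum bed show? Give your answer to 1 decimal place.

Let the plane be z = a·E + b·N + c.
W-3−W-2: −215a + 402b = 210;  W-4−W-2: −302a + 60b = 122.7.
Solving gives a = −0.33847, b = 0.34137.
Unit vector along 070° is (sin 70°, cos 70°) = (0.9397, 0.3420).
Slope in that direction = a·(0.9397) + b·(0.3420) = −0.20130.
Apparent dip = arctan|0.20130| = 11.4° (true dip is 25.7°, so apparent ≤ true as expected).

11.4°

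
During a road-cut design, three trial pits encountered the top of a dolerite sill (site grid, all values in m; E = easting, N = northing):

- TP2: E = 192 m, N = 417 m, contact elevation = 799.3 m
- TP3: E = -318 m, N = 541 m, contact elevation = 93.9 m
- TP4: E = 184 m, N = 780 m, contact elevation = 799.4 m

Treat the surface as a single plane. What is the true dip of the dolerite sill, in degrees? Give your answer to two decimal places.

Two edge vectors: TP2→TP3 = (-510, 124, -705.4), TP2→TP4 = (-8, 363, 0.1).
Normal n = (TP2→TP3) × (TP2→TP4) = (256072.6, 5694.2, -184138).
So ∂z/∂E = −n_x/n_z = 1.39066 and ∂z/∂N = −n_y/n_z = 0.03092.
Gradient magnitude |∇z| = √(a² + b²) = √(1.93392 + 0.00096) = 1.39100.
True dip = arctan(1.39100) = 54.29°, dipping toward W (azimuth ≈ 269°).

54.29°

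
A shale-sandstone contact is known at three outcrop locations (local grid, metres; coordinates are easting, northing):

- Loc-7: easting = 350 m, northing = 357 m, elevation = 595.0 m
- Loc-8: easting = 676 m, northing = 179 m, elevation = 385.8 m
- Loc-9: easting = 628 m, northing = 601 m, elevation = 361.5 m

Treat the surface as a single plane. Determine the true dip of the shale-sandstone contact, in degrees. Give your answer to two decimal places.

Two edge vectors: Loc-7→Loc-8 = (326, -178, -209.2), Loc-7→Loc-9 = (278, 244, -233.5).
Normal n = (Loc-7→Loc-8) × (Loc-7→Loc-9) = (92607.8, 17963.4, 129028).
So ∂z/∂easting = −n_x/n_z = −0.71773 and ∂z/∂northing = −n_y/n_z = −0.13922.
Gradient magnitude |∇z| = √(a² + b²) = √(0.51514 + 0.01938) = 0.73111.
True dip = arctan(0.73111) = 36.17°, dipping toward E (azimuth ≈ 079°).

36.17°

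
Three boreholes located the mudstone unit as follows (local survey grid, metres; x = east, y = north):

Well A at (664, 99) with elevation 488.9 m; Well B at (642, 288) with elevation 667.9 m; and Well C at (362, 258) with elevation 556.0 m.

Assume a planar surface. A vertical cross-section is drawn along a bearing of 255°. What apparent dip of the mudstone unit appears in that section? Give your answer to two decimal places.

28.30°

Two edge vectors: Well A→Well B = (-22, 189, 179), Well A→Well C = (-302, 159, 67.1).
Normal n = (Well A→Well B) × (Well A→Well C) = (-15779.1, -52581.8, 53580).
So ∂z/∂x = −n_x/n_z = 0.29450 and ∂z/∂y = −n_y/n_z = 0.98137.
Unit vector along 255° is (sin 255°, cos 255°) = (-0.9659, -0.2588).
Slope in that direction = a·(-0.9659) + b·(-0.2588) = −0.53846.
Apparent dip = arctan|0.53846| = 28.30° (true dip is 45.7°, so apparent ≤ true as expected).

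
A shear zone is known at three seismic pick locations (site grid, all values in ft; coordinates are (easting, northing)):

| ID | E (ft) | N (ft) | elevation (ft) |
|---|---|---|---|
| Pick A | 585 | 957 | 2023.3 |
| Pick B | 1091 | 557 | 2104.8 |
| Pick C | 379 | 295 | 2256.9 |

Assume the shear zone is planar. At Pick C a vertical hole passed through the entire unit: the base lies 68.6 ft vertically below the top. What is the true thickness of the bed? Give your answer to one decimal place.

Let the plane be z = a·E + b·N + c.
Pick B−Pick A: 506a − 400b = 81.5;  Pick C−Pick A: −206a − 662b = 233.6.
Solving gives a = −0.09461, b = −0.32343.
|∇z| = √(a²+b²) = 0.33698, so dip δ = arctan(0.33698) = 18.62°.
True thickness = vertical thickness × cos δ = 68.6 × cos 18.62° = 65.0 ft.

65.0 ft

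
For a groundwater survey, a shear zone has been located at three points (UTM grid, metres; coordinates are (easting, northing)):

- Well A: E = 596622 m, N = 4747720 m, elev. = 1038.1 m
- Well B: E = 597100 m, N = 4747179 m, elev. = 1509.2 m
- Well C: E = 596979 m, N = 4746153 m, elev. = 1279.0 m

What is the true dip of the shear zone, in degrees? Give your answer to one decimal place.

Let the plane be z = a·E + b·N + c.
Well B−Well A: 478a − 541b = 471.1;  Well C−Well A: 357a − 1567b = 240.9.
Solving gives a = 1.09354, b = 0.09540.
Gradient magnitude |∇z| = √(a² + b²) = √(1.19583 + 0.00910) = 1.09769.
True dip = arctan(1.09769) = 47.7°, dipping toward W (azimuth ≈ 265°).

47.7°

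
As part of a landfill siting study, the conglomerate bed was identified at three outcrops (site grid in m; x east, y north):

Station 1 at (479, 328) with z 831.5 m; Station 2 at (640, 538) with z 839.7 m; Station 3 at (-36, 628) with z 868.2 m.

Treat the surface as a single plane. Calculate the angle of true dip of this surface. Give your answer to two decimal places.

Let the plane be z = a·x + b·y + c.
Station 2−Station 1: 161a + 210b = 8.2;  Station 3−Station 1: −515a + 300b = 36.7.
Solving gives a = −0.03354, b = 0.06476.
Gradient magnitude |∇z| = √(a² + b²) = √(0.00112 + 0.00419) = 0.07293.
True dip = arctan(0.07293) = 4.17°, dipping toward SSE (azimuth ≈ 153°).

4.17°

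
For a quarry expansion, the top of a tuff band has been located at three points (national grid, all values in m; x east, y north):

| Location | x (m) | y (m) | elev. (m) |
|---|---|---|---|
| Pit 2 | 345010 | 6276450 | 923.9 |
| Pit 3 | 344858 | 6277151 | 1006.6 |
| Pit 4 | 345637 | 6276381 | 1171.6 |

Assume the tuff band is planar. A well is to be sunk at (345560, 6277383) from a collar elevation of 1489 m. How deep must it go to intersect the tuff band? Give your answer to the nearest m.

Two edge vectors: Pit 2→Pit 3 = (-152, 701, 82.7), Pit 2→Pit 4 = (627, -69, 247.7).
Normal n = (Pit 2→Pit 3) × (Pit 2→Pit 4) = (179344, 89503.3, -429039).
So ∂z/∂x = −n_x/n_z = 0.41801328 and ∂z/∂y = −n_y/n_z = 0.20861344.
Intercept c from Pit 2: 923.9 − 144218.76 − 1309351.80 = −1452646.66.
At (345560, 6277383): z_contact = 144448.7 + 1309546.4 − 1452646.66 = 1348.4 m.
Depth below ground = 1489 − 1348.4 = 141 m.

141 m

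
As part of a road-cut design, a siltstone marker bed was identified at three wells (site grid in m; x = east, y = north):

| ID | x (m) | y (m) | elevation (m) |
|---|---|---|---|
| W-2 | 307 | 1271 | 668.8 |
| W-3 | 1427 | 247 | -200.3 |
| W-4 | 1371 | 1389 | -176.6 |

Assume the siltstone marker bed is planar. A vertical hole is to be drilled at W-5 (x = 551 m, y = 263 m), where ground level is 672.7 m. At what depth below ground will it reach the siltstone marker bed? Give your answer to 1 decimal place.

Two edge vectors: W-2→W-3 = (1120, -1024, -869.1), W-2→W-4 = (1064, 118, -845.4).
Normal n = (W-2→W-3) × (W-2→W-4) = (968243.4, 22125.6, 1221696).
So ∂z/∂x = −n_x/n_z = −0.792540 and ∂z/∂y = −n_y/n_z = −0.018111.
Intercept c from W-2: 668.8 + 243.31 + 23.02 = 935.13.
At (551, 263): z_contact = −436.69 − 4.76 + 935.13 = 493.68 m.
Depth below ground = 672.7 − 493.68 = 179.0 m.

179.0 m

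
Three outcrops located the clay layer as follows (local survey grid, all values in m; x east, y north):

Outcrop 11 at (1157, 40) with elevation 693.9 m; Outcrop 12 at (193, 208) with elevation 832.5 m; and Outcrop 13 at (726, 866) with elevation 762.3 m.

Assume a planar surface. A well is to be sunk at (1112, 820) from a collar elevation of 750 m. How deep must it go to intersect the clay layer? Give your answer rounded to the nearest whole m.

Two edge vectors: Outcrop 11→Outcrop 12 = (-964, 168, 138.6), Outcrop 11→Outcrop 13 = (-431, 826, 68.4).
Normal n = (Outcrop 11→Outcrop 12) × (Outcrop 11→Outcrop 13) = (-102992.4, 6201, -723856).
So ∂z/∂x = −n_x/n_z = −0.14228 and ∂z/∂y = −n_y/n_z = 0.00857.
Intercept c from Outcrop 11: 693.9 + 164.62 − 0.34 = 858.18.
At (1112, 820): z_contact = −158.2 + 7.0 + 858.18 = 707.0 m.
Depth below ground = 750 − 707.0 = 43 m.

43 m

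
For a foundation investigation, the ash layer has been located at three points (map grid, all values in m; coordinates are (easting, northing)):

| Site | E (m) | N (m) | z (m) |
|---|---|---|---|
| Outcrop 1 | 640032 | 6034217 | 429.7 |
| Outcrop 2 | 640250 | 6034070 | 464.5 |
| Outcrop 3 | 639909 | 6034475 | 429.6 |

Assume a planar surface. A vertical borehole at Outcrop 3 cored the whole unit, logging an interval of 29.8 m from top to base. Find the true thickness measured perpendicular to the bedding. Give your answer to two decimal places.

Two edge vectors: Outcrop 1→Outcrop 2 = (218, -147, 34.8), Outcrop 1→Outcrop 3 = (-123, 258, -0.1).
Normal n = (Outcrop 1→Outcrop 2) × (Outcrop 1→Outcrop 3) = (-8963.7, -4258.6, 38163).
So ∂z/∂E = −n_x/n_z = 0.23488 and ∂z/∂N = −n_y/n_z = 0.11159.
|∇z| = √(a²+b²) = 0.26004, so dip δ = arctan(0.26004) = 14.58°.
True thickness = vertical thickness × cos δ = 29.8 × cos 14.58° = 28.84 m.

28.84 m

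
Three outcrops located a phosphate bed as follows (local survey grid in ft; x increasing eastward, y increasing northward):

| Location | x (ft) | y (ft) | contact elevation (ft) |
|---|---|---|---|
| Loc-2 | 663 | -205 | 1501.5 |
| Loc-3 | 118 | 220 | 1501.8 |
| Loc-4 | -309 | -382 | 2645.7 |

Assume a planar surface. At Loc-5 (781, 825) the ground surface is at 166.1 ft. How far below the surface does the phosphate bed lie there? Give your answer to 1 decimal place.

Let the plane be z = a·x + b·y + c.
Loc-3−Loc-2: −545a + 425b = 0.3;  Loc-4−Loc-2: −972a − 177b = 1144.2.
Solving gives a = −0.95442, b = −1.22320.
Then c = 1501.5 − a·663 − b·-205 = 1883.52.
At (781, 825): z_contact = −745.40 − 1009.14 + 1883.52 = 128.99 ft.
Depth below ground = 166.1 − 128.99 = 37.1 ft.

37.1 ft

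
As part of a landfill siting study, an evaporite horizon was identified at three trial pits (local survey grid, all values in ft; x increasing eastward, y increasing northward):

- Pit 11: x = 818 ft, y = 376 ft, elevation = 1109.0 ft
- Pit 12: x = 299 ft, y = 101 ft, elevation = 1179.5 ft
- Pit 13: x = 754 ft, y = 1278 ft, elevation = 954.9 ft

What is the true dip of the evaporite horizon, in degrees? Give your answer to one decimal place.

10.2°

Let the plane be z = a·x + b·y + c.
Pit 12−Pit 11: −519a − 275b = 70.5;  Pit 13−Pit 11: −64a + 902b = −154.1.
Solving gives a = −0.04367, b = −0.17394.
Gradient magnitude |∇z| = √(a² + b²) = √(0.00191 + 0.03026) = 0.17934.
True dip = arctan(0.17934) = 10.2°, dipping toward NNE (azimuth ≈ 014°).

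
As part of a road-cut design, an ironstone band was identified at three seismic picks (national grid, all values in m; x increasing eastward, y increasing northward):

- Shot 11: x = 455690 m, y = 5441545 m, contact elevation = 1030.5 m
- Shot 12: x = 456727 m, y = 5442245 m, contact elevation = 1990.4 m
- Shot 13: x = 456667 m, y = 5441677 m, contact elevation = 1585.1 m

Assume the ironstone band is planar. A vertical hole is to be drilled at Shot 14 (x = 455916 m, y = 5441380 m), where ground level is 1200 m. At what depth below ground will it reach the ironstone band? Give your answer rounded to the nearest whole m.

Let the plane be z = a·x + b·y + c.
Shot 12−Shot 11: 1037a + 700b = 959.9;  Shot 13−Shot 11: 977a + 132b = 554.6.
Solving gives a = 0.47807231, b = 0.66305574.
Then c = 1030.5 − a·455690 − b·5441545 = −3824869.93.
At (455916, 5441380): z_contact = 217960.8 + 3607938.3 − 3824869.93 = 1029.1 m.
Depth below ground = 1200 − 1029.1 = 171 m.

171 m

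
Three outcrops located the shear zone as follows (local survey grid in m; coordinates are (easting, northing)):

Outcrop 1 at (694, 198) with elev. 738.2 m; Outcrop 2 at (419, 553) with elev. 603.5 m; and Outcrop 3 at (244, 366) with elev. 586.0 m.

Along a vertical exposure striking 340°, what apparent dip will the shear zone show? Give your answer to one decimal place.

Let the plane be z = a·E + b·N + c.
Outcrop 2−Outcrop 1: −275a + 355b = −134.7;  Outcrop 3−Outcrop 1: −450a + 168b = −152.2.
Solving gives a = 0.27654, b = −0.16521.
Unit vector along 340° is (sin 340°, cos 340°) = (-0.3420, 0.9397).
Slope in that direction = a·(-0.3420) + b·(0.9397) = −0.24983.
Apparent dip = arctan|0.24983| = 14.0° (true dip is 17.9°, so apparent ≤ true as expected).

14.0°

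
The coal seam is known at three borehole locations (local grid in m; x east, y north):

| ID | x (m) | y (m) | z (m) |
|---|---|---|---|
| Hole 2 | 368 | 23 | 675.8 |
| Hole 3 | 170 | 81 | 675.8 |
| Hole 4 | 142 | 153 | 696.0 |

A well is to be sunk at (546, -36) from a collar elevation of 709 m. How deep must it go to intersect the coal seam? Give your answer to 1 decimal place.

35.4 m

Two edge vectors: Hole 2→Hole 3 = (-198, 58, 0), Hole 2→Hole 4 = (-226, 130, 20.2).
Normal n = (Hole 2→Hole 3) × (Hole 2→Hole 4) = (1171.6, 3999.6, -12632).
So ∂z/∂x = −n_x/n_z = 0.09275 and ∂z/∂y = −n_y/n_z = 0.31662.
Intercept c from Hole 2: 675.8 − 34.13 − 7.28 = 634.39.
At (546, -36): z_contact = 50.64 − 11.40 + 634.39 = 673.63 m.
Depth below ground = 709 − 673.63 = 35.4 m.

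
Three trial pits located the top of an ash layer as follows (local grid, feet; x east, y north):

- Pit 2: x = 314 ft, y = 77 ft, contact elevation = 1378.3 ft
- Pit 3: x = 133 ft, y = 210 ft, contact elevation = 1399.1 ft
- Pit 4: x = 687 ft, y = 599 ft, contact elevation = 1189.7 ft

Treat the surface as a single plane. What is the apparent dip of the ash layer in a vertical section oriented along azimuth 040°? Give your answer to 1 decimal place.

16.7°

Two edge vectors: Pit 2→Pit 3 = (-181, 133, 20.8), Pit 2→Pit 4 = (373, 522, -188.6).
Normal n = (Pit 2→Pit 3) × (Pit 2→Pit 4) = (-35941.4, -26378.2, -144091).
So ∂z/∂x = −n_x/n_z = −0.24944 and ∂z/∂y = −n_y/n_z = −0.18307.
Unit vector along 040° is (sin 40°, cos 40°) = (0.6428, 0.7660).
Slope in that direction = a·(0.6428) + b·(0.7660) = −0.30057.
Apparent dip = arctan|0.30057| = 16.7° (true dip is 17.2°, so apparent ≤ true as expected).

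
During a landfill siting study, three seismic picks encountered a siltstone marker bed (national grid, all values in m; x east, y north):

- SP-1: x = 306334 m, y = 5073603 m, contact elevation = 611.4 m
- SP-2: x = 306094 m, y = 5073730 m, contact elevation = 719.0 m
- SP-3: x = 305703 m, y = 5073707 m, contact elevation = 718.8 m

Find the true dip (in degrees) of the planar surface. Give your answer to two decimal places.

Two edge vectors: SP-1→SP-2 = (-240, 127, 107.6), SP-1→SP-3 = (-631, 104, 107.4).
Normal n = (SP-1→SP-2) × (SP-1→SP-3) = (2449.4, -42119.6, 55177).
So ∂z/∂x = −n_x/n_z = −0.04439 and ∂z/∂y = −n_y/n_z = 0.76335.
Gradient magnitude |∇z| = √(a² + b²) = √(0.00197 + 0.58271) = 0.76464.
True dip = arctan(0.76464) = 37.40°, dipping toward S (azimuth ≈ 177°).

37.40°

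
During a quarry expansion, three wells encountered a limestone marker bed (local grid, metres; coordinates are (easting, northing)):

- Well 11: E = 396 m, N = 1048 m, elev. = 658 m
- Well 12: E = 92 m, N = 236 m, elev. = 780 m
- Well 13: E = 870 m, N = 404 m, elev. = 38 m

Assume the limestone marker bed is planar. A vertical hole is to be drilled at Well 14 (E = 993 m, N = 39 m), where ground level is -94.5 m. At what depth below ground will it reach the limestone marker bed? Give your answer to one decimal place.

72.9 m

Let the plane be z = a·E + b·N + c.
Well 12−Well 11: −304a − 812b = 122;  Well 13−Well 11: 474a − 644b = −620.
Solving gives a = −1.002315, b = 0.225004.
Then c = 658 − a·396 − b·1048 = 819.11.
At (993, 39): z_contact = −995.30 + 8.78 + 819.11 = -167.41 m.
Depth below ground = -94.5 − (-167.41) = 72.9 m.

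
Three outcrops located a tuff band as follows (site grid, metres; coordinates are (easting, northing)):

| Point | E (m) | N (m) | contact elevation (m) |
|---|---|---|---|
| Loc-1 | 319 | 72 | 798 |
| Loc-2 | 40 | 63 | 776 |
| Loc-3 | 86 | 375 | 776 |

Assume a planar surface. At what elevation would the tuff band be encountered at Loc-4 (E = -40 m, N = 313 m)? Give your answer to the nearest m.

Let the plane be z = a·E + b·N + c.
Loc-2−Loc-1: −279a − 9b = −22;  Loc-3−Loc-1: −233a + 303b = −22.
Solving gives a = 0.07923, b = −0.01168.
Then c = 798 − a·319 − b·72 = 773.57.
At (-40, 313): z = −3.2 − 3.7 + 773.57 = 766.7 m.

767 m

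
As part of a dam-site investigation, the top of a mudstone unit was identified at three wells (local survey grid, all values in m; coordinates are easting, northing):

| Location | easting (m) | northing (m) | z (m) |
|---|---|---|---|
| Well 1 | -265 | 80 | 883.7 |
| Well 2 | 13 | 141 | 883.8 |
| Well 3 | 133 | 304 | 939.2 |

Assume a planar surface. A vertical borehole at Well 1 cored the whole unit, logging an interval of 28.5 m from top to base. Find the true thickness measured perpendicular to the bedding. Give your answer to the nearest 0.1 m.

Two edge vectors: Well 1→Well 2 = (278, 61, 0.1), Well 1→Well 3 = (398, 224, 55.5).
Normal n = (Well 1→Well 2) × (Well 1→Well 3) = (3363.1, -15389.2, 37994).
So ∂z/∂easting = −n_x/n_z = −0.08852 and ∂z/∂northing = −n_y/n_z = 0.40504.
|∇z| = √(a²+b²) = 0.41460, so dip δ = arctan(0.41460) = 22.52°.
True thickness = vertical thickness × cos δ = 28.5 × cos 22.52° = 26.3 m.

26.3 m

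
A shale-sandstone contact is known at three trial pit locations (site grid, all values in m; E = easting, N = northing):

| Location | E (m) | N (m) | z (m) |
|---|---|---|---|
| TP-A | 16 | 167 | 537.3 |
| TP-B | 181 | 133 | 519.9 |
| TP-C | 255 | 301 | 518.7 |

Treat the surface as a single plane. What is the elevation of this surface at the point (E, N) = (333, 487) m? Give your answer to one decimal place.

517.8 m

Two edge vectors: TP-A→TP-B = (165, -34, -17.4), TP-A→TP-C = (239, 134, -18.6).
Normal n = (TP-A→TP-B) × (TP-A→TP-C) = (2964, -1089.6, 30236).
So ∂z/∂E = −n_x/n_z = −0.09803 and ∂z/∂N = −n_y/n_z = 0.03604.
Intercept c from TP-A: 537.3 + 1.57 − 6.02 = 532.85.
At (333, 487): z = −32.6 + 17.5 + 532.85 = 517.8 m.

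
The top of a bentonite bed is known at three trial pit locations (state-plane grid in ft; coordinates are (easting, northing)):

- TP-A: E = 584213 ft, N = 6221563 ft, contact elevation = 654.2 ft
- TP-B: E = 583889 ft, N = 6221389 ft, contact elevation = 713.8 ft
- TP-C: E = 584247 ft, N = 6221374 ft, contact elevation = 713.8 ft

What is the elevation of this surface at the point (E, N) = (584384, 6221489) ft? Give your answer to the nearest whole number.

675 ft

Let the plane be z = a·E + b·N + c.
TP-B−TP-A: −324a − 174b = 59.6;  TP-C−TP-A: 34a − 189b = 59.6.
Solving gives a = −0.01331308, b = −0.31773886.
Then c = 654.2 − a·584213 − b·6221563 = 1985264.22.
At (584384, 6221489): z = −7780.0 − 1976808.8 + 1985264.22 = 675.4 ft.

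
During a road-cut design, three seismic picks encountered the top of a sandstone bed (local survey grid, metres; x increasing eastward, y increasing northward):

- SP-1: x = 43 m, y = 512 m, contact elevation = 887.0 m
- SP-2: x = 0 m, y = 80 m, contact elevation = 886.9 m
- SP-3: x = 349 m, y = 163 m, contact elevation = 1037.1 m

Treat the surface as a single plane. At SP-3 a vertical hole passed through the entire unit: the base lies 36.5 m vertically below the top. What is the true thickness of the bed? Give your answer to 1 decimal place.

Two edge vectors: SP-1→SP-2 = (-43, -432, -0.1), SP-1→SP-3 = (306, -349, 150.1).
Normal n = (SP-1→SP-2) × (SP-1→SP-3) = (-64878.1, 6423.7, 147199).
So ∂z/∂x = −n_x/n_z = 0.44075 and ∂z/∂y = −n_y/n_z = −0.04364.
|∇z| = √(a²+b²) = 0.44291, so dip δ = arctan(0.44291) = 23.89°.
True thickness = vertical thickness × cos δ = 36.5 × cos 23.89° = 33.4 m.

33.4 m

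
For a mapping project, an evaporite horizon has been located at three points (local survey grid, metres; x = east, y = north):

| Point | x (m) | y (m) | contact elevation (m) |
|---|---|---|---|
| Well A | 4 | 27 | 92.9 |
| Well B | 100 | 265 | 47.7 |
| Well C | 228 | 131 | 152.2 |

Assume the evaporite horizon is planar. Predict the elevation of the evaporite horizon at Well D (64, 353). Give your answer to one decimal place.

Let the plane be z = a·x + b·y + c.
Well B−Well A: 96a + 238b = −45.2;  Well C−Well A: 224a + 104b = 59.3.
Solving gives a = 0.43423, b = −0.36507.
Then c = 92.9 − a·4 − b·27 = 101.02.
At (64, 353): z = 27.8 − 128.9 + 101.02 = -0.1 m.

-0.1 m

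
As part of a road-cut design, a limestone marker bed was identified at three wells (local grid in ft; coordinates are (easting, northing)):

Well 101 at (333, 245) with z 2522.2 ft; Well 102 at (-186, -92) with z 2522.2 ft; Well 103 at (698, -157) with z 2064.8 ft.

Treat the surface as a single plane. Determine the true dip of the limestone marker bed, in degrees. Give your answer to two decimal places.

Two edge vectors: Well 101→Well 102 = (-519, -337, 0), Well 101→Well 103 = (365, -402, -457.4).
Normal n = (Well 101→Well 102) × (Well 101→Well 103) = (154143.8, -237390.6, 331643).
So ∂z/∂E = −n_x/n_z = −0.46479 and ∂z/∂N = −n_y/n_z = 0.71580.
Gradient magnitude |∇z| = √(a² + b²) = √(0.21603 + 0.51237) = 0.85346.
True dip = arctan(0.85346) = 40.48°, dipping toward SSE (azimuth ≈ 147°).

40.48°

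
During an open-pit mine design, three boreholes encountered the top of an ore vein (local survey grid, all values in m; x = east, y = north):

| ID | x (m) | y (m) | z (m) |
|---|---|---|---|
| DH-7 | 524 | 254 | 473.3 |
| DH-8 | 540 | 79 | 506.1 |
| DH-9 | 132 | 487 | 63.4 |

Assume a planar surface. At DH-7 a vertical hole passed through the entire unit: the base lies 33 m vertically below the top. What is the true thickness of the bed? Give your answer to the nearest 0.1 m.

23.4 m

Let the plane be z = a·x + b·y + c.
DH-8−DH-7: 16a − 175b = 32.8;  DH-9−DH-7: −392a + 233b = −409.9.
Solving gives a = 0.98795, b = −0.09710.
|∇z| = √(a²+b²) = 0.99271, so dip δ = arctan(0.99271) = 44.79°.
True thickness = vertical thickness × cos δ = 33 × cos 44.79° = 23.4 m.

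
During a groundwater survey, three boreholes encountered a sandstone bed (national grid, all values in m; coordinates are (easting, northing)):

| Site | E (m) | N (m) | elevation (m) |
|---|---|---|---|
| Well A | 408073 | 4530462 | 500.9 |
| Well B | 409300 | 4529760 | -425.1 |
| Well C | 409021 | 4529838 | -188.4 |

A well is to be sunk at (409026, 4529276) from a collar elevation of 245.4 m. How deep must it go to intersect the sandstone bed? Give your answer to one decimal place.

258.5 m

Two edge vectors: Well A→Well B = (1227, -702, -926), Well A→Well C = (948, -624, -689.3).
Normal n = (Well A→Well B) × (Well A→Well C) = (-93935.4, -32076.9, -100152).
So ∂z/∂E = −n_x/n_z = −0.937928349 and ∂z/∂N = −n_y/n_z = −0.320282171.
Intercept c from Well A: 500.9 + 382743.24 + 1451026.21 = 1834270.34.
At (409026, 4529276): z_contact = −383637.08 − 1450646.35 + 1834270.34 = -13.09 m.
Depth below ground = 245.4 − (-13.09) = 258.5 m.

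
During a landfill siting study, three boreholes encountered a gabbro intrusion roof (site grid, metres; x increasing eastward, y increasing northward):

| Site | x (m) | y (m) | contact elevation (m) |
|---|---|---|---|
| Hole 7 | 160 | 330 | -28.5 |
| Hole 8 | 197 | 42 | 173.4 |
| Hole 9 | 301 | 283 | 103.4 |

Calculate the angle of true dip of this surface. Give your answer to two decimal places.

43.58°

Two edge vectors: Hole 7→Hole 8 = (37, -288, 201.9), Hole 7→Hole 9 = (141, -47, 131.9).
Normal n = (Hole 7→Hole 8) × (Hole 7→Hole 9) = (-28497.9, 23587.6, 38869).
So ∂z/∂x = −n_x/n_z = 0.73318 and ∂z/∂y = −n_y/n_z = −0.60685.
Gradient magnitude |∇z| = √(a² + b²) = √(0.53755 + 0.36827) = 0.95174.
True dip = arctan(0.95174) = 43.58°, dipping toward NW (azimuth ≈ 310°).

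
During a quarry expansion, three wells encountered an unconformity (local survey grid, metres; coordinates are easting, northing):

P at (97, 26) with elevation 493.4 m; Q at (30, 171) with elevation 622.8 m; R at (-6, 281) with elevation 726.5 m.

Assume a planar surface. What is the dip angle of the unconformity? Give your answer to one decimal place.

Let the plane be z = a·easting + b·northing + c.
Q−P: −67a + 145b = 129.4;  R−P: −103a + 255b = 233.1.
Solving gives a = 0.37326, b = 1.06488.
Gradient magnitude |∇z| = √(a² + b²) = √(0.13932 + 1.13398) = 1.12840.
True dip = arctan(1.12840) = 48.5°, dipping toward SSW (azimuth ≈ 199°).

48.5°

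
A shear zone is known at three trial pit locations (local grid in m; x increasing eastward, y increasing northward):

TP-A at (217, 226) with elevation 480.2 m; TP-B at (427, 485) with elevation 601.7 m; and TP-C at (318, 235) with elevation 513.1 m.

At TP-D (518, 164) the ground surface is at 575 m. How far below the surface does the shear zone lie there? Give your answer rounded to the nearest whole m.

Let the plane be z = a·x + b·y + c.
TP-B−TP-A: 210a + 259b = 121.5;  TP-C−TP-A: 101a + 9b = 32.9.
Solving gives a = 0.30605, b = 0.22096.
Then c = 480.2 − a·217 − b·226 = 363.85.
At (518, 164): z_contact = 158.5 + 36.2 + 363.85 = 558.6 m.
Depth below ground = 575 − 558.6 = 16 m.

16 m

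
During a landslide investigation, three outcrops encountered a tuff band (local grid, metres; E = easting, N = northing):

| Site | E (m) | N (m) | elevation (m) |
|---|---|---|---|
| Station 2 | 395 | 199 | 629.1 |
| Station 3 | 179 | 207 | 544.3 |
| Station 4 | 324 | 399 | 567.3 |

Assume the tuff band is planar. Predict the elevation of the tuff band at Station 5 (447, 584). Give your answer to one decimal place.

Two edge vectors: Station 2→Station 3 = (-216, 8, -84.8), Station 2→Station 4 = (-71, 200, -61.8).
Normal n = (Station 2→Station 3) × (Station 2→Station 4) = (16465.6, -7328, -42632).
So ∂z/∂E = −n_x/n_z = 0.38623 and ∂z/∂N = −n_y/n_z = −0.17189.
Intercept c from Station 2: 629.1 − 152.56 + 34.21 = 510.75.
At (447, 584): z = 172.6 − 100.4 + 510.75 = 583.0 m.

583.0 m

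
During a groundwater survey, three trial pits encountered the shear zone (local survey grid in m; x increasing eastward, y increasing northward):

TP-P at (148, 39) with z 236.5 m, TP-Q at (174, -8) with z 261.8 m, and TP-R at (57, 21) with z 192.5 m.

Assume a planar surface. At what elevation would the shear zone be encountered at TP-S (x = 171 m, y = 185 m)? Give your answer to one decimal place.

Let the plane be z = a·x + b·y + c.
TP-Q−TP-P: 26a − 47b = 25.3;  TP-R−TP-P: −91a − 18b = −44.
Solving gives a = 0.53180, b = −0.24411.
Then c = 236.5 − a·148 − b·39 = 167.31.
At (171, 185): z = 90.9 − 45.2 + 167.31 = 213.1 m.

213.1 m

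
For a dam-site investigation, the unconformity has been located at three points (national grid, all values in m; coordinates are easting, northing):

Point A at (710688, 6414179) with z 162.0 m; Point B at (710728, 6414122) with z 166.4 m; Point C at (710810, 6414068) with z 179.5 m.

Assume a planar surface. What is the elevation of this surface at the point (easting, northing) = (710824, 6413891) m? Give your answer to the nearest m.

171 m

Let the plane be z = a·easting + b·northing + c.
Point B−Point A: 40a − 57b = 4.4;  Point C−Point A: 122a − 111b = 17.5.
Solving gives a = 0.20250597, b = 0.06491647.
Then c = 162 − a·710688 − b·6414179 = −560142.40.
At (710824, 6413891): z = 143946.1 + 416367.1 − 560142.40 = 170.8 m.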